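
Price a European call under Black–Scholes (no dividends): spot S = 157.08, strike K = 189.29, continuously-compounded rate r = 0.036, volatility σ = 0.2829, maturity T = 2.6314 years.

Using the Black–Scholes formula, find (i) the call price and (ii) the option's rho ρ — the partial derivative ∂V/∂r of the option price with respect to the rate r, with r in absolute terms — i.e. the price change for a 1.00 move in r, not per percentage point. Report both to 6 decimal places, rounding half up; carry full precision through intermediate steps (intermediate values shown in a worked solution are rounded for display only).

σ√T = 0.2829·√2.6314 = 0.458909
d₁ = (ln(S/K) + (r+σ²/2)T) / (σ√T) = (ln(157.08/189.29) + (0.036+0.2829²/2)·2.6314) / 0.458909 = (-0.186525 + 0.200029) / 0.458909 = 0.029426
d₂ = d₁ − σ√T = 0.029426 − 0.458909 = -0.429482
e^{−rT} = e^{−0.036·2.6314} = 0.909618
N(d₁) = 0.511738,  N(d₂) = 0.333786
Call price V = S·N(d₁) − K·e^{−rT}·N(d₂) = 80.383765 − 57.471831 = 22.911934
ρ = K·T·e^{−rT}·N(d₂) = 151.231377

price = 22.911934
ρ = 151.231377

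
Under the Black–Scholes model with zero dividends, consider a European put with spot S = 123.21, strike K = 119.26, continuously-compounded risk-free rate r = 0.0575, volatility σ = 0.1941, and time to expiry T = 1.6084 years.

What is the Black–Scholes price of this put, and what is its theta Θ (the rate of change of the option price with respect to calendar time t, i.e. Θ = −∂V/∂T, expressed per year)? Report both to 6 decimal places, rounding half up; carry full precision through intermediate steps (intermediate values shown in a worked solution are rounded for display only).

price = 5.543327
Θ = -0.893285

σ√T = 0.1941·√1.6084 = 0.246163
d₁ = (ln(S/K) + (r+σ²/2)T) / (σ√T) = (ln(123.21/119.26) + (0.0575+0.1941²/2)·1.6084) / 0.246163 = (0.032584 + 0.122781) / 0.246163 = 0.631148
d₂ = d₁ − σ√T = 0.631148 − 0.246163 = 0.384986
e^{−rT} = e^{−0.0575·1.6084} = 0.911665
N(−d₁) = 0.263972,  N(−d₂) = 0.350124
Put price V = K·e^{−rT}·N(−d₂) − S·N(−d₁) = 38.067285 − 32.523958 = 5.543327
φ(d₁) = (1/√(2π))·e^{−d₁²/2} = 0.326896
Θ = −S·φ(d₁)·σ/(2√T) + r·K·e^{−rT}·N(−d₂) = −3.082154 + 2.188869 = -0.893285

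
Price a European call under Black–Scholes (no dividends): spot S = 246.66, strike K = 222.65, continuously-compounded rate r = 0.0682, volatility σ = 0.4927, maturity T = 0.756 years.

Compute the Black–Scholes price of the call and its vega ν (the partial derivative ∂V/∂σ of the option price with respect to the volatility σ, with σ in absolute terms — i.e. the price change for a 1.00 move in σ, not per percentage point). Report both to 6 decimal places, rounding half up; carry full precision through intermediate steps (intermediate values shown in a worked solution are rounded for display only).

σ√T = 0.4927·√0.756 = 0.428394
d₁ = (ln(S/K) + (r+σ²/2)T) / (σ√T) = (ln(246.66/222.65) + (0.0682+0.4927²/2)·0.756) / 0.428394 = (0.102410 + 0.143320) / 0.428394 = 0.573607
d₂ = d₁ − σ√T = 0.573607 − 0.428394 = 0.145213
e^{−rT} = e^{−0.0682·0.756} = 0.949747
N(d₁) = 0.716883,  N(d₂) = 0.557729
Call price V = S·N(d₁) − K·e^{−rT}·N(d₂) = 176.826377 − 117.937986 = 58.888390
φ(d₁) = (1/√(2π))·e^{−d₁²/2} = 0.338426
ν = S·φ(d₁)·√T = 72.580985

price = 58.888390
ν = 72.580985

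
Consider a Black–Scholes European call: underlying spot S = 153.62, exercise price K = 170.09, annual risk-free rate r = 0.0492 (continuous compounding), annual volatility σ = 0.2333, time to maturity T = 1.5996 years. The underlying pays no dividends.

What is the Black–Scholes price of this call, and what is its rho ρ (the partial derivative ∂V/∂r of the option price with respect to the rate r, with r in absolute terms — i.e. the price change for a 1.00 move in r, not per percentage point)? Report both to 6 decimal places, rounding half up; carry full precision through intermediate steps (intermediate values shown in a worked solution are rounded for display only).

price = 16.485999
ρ = 103.262167

σ√T = 0.2333·√1.5996 = 0.295067
d₁ = (ln(S/K) + (r+σ²/2)T) / (σ√T) = (ln(153.62/170.09) + (0.0492+0.2333²/2)·1.5996) / 0.295067 = (-0.101846 + 0.122233) / 0.295067 = 0.069092
d₂ = d₁ − σ√T = 0.069092 − 0.295067 = -0.225975
e^{−rT} = e^{−0.0492·1.5996} = 0.924317
N(d₁) = 0.527542,  N(d₂) = 0.410611
Call price V = S·N(d₁) − K·e^{−rT}·N(d₂) = 81.040993 − 64.554993 = 16.485999
ρ = K·T·e^{−rT}·N(d₂) = 103.262167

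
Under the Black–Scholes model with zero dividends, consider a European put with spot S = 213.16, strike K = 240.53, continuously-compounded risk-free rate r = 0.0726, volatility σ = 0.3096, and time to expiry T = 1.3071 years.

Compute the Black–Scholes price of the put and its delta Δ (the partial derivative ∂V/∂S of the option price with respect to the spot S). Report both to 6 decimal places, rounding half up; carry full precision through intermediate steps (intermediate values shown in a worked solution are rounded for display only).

σ√T = 0.3096·√1.3071 = 0.353961
d₁ = (ln(S/K) + (r+σ²/2)T) / (σ√T) = (ln(213.16/240.53) + (0.0726+0.3096²/2)·1.3071) / 0.353961 = (-0.120802 + 0.157540) / 0.353961 = 0.103791
d₂ = d₁ − σ√T = 0.103791 − 0.353961 = -0.250170
e^{−rT} = e^{−0.0726·1.3071} = 0.909468
N(−d₁) = 0.458668,  N(−d₂) = 0.598772
Put price V = K·e^{−rT}·N(−d₂) − S·N(−d₁) = 130.984003 − 97.769607 = 33.214396
Δ = −N(−d₁) = -0.458668

price = 33.214396
Δ = -0.458668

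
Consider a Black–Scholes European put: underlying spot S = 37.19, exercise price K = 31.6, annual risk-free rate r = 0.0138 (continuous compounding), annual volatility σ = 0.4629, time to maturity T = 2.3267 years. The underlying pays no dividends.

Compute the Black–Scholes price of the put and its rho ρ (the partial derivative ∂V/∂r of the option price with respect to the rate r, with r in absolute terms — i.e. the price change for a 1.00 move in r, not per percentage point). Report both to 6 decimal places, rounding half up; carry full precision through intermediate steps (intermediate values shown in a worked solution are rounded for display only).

σ√T = 0.4629·√2.3267 = 0.706086
d₁ = (ln(S/K) + (r+σ²/2)T) / (σ√T) = (ln(37.19/31.6) + (0.0138+0.4629²/2)·2.3267) / 0.706086 = (0.162883 + 0.281387) / 0.706086 = 0.629201
d₂ = d₁ − σ√T = 0.629201 − 0.706086 = -0.076885
e^{−rT} = e^{−0.0138·2.3267} = 0.968402
N(−d₁) = 0.264609,  N(−d₂) = 0.530642
Put price V = K·e^{−rT}·N(−d₂) − S·N(−d₁) = 16.238447 − 9.840800 = 6.397647
ρ = −K·T·e^{−rT}·N(−d₂) = -37.781995

price = 6.397647
ρ = -37.781995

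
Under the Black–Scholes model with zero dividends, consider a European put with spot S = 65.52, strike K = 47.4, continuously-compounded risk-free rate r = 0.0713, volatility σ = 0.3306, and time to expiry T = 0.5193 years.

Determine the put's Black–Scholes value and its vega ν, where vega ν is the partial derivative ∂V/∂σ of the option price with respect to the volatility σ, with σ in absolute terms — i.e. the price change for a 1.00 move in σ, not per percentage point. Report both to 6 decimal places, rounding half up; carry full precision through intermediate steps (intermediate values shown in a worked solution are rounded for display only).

σ√T = 0.3306·√0.5193 = 0.238239
d₁ = (ln(S/K) + (r+σ²/2)T) / (σ√T) = (ln(65.52/47.4) + (0.0713+0.3306²/2)·0.5193) / 0.238239 = (0.323733 + 0.065405) / 0.238239 = 1.633397
d₂ = d₁ − σ√T = 1.633397 − 0.238239 = 1.395158
e^{−rT} = e^{−0.0713·0.5193} = 0.963651
N(−d₁) = 0.051193,  N(−d₂) = 0.081484
Put price V = K·e^{−rT}·N(−d₂) − S·N(−d₁) = 3.721951 − 3.354150 = 0.367801
φ(d₁) = (1/√(2π))·e^{−d₁²/2} = 0.105091
ν = S·φ(d₁)·√T = 4.961893

price = 0.367801
ν = 4.961893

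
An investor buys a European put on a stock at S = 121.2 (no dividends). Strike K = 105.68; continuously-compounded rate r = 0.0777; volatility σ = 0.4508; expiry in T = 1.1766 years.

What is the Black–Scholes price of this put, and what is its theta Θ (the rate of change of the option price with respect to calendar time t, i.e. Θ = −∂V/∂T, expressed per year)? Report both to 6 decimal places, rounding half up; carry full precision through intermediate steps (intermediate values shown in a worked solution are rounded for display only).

price = 10.839563
Θ = -4.712893

σ√T = 0.4508·√1.1766 = 0.488988
d₁ = (ln(S/K) + (r+σ²/2)T) / (σ√T) = (ln(121.2/105.68) + (0.0777+0.4508²/2)·1.1766) / 0.488988 = (0.137026 + 0.210977) / 0.488988 = 0.711680
d₂ = d₁ − σ√T = 0.711680 − 0.488988 = 0.222692
e^{−rT} = e^{−0.0777·1.1766} = 0.912633
N(−d₁) = 0.238332,  N(−d₂) = 0.411888
Put price V = K·e^{−rT}·N(−d₂) − S·N(−d₁) = 39.725350 − 28.885786 = 10.839563
φ(d₁) = (1/√(2π))·e^{−d₁²/2} = 0.309690
Θ = −S·φ(d₁)·σ/(2√T) + r·K·e^{−rT}·N(−d₂) = −7.799553 + 3.086660 = -4.712893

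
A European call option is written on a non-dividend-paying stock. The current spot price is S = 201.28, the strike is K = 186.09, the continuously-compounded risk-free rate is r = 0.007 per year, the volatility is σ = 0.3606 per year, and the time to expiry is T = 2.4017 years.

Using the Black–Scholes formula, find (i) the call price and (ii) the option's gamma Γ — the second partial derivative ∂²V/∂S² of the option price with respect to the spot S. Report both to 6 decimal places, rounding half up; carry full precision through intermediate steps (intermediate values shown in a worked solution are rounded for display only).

price = 52.027010
Γ = 0.003205

σ√T = 0.3606·√2.4017 = 0.558837
d₁ = (ln(S/K) + (r+σ²/2)T) / (σ√T) = (ln(201.28/186.09) + (0.007+0.3606²/2)·2.4017) / 0.558837 = (0.078467 + 0.172961) / 0.558837 = 0.449913
d₂ = d₁ − σ√T = 0.449913 − 0.558837 = -0.108924
e^{−rT} = e^{−0.007·2.4017} = 0.983329
N(d₁) = 0.673613,  N(d₂) = 0.456631
Call price V = S·N(d₁) − K·e^{−rT}·N(d₂) = 135.584882 − 83.557872 = 52.027010
φ(d₁) = (1/√(2π))·e^{−d₁²/2} = 0.360541
Γ = φ(d₁) / (S·σ·√T) = 0.003205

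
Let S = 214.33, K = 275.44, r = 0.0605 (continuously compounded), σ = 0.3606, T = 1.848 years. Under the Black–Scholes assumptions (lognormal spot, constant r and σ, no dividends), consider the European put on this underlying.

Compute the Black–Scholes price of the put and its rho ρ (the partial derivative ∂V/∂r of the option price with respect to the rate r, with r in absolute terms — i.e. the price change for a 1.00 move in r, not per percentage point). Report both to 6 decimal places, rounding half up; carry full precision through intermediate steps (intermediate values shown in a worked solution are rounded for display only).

σ√T = 0.3606·√1.848 = 0.490204
d₁ = (ln(S/K) + (r+σ²/2)T) / (σ√T) = (ln(214.33/275.44) + (0.0605+0.3606²/2)·1.848) / 0.490204 = (-0.250853 + 0.231954) / 0.490204 = -0.038553
d₂ = d₁ − σ√T = -0.038553 − 0.490204 = -0.528757
e^{−rT} = e^{−0.0605·1.848} = 0.894220
N(−d₁) = 0.515377,  N(−d₂) = 0.701513
Put price V = K·e^{−rT}·N(−d₂) − S·N(−d₁) = 172.785351 − 110.460705 = 62.324645
ρ = −K·T·e^{−rT}·N(−d₂) = -319.307328

price = 62.324645
ρ = -319.307328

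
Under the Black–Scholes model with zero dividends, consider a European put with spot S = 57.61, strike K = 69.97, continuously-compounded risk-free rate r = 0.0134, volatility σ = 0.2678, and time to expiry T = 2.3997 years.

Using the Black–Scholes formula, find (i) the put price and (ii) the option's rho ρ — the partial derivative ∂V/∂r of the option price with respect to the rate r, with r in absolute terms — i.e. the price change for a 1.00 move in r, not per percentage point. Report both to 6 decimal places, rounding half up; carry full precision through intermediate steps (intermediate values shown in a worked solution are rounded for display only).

σ√T = 0.2678·√2.3997 = 0.414848
d₁ = (ln(S/K) + (r+σ²/2)T) / (σ√T) = (ln(57.61/69.97) + (0.0134+0.2678²/2)·2.3997) / 0.414848 = (-0.194370 + 0.118205) / 0.414848 = -0.183597
d₂ = d₁ − σ√T = -0.183597 − 0.414848 = -0.598445
e^{−rT} = e^{−0.0134·2.3997} = 0.968356
N(−d₁) = 0.572835,  N(−d₂) = 0.725229
Put price V = K·e^{−rT}·N(−d₂) − S·N(−d₁) = 49.138470 − 33.001042 = 16.137427
ρ = −K·T·e^{−rT}·N(−d₂) = -117.917586

price = 16.137427
ρ = -117.917586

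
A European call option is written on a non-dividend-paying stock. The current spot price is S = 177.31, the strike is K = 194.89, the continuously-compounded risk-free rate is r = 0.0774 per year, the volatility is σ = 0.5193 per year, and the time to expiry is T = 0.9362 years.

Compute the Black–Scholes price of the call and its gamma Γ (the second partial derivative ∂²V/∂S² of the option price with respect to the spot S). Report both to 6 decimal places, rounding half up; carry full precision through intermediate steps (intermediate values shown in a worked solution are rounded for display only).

σ√T = 0.5193·√0.9362 = 0.502461
d₁ = (ln(S/K) + (r+σ²/2)T) / (σ√T) = (ln(177.31/194.89) + (0.0774+0.5193²/2)·0.9362) / 0.502461 = (-0.094536 + 0.198696) / 0.502461 = 0.207299
d₂ = d₁ − σ√T = 0.207299 − 0.502461 = -0.295162
e^{−rT} = e^{−0.0774·0.9362} = 0.930101
N(d₁) = 0.582112,  N(d₂) = 0.383935
Call price V = S·N(d₁) − K·e^{−rT}·N(d₂) = 103.214269 − 69.594919 = 33.619350
φ(d₁) = (1/√(2π))·e^{−d₁²/2} = 0.390462
Γ = φ(d₁) / (S·σ·√T) = 0.004383

price = 33.619350
Γ = 0.004383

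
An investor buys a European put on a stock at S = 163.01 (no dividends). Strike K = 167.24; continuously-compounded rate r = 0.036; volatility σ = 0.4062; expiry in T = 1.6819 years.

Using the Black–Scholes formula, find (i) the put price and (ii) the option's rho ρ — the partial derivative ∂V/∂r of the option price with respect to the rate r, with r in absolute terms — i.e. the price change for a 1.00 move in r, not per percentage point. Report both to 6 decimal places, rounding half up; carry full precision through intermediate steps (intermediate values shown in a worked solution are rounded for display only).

σ√T = 0.4062·√1.6819 = 0.526793
d₁ = (ln(S/K) + (r+σ²/2)T) / (σ√T) = (ln(163.01/167.24) + (0.036+0.4062²/2)·1.6819) / 0.526793 = (-0.025618 + 0.199304) / 0.526793 = 0.329703
d₂ = d₁ − σ√T = 0.329703 − 0.526793 = -0.197090
e^{−rT} = e^{−0.036·1.6819} = 0.941248
N(−d₁) = 0.370812,  N(−d₂) = 0.578121
Put price V = K·e^{−rT}·N(−d₂) − S·N(−d₁) = 91.004584 − 60.446067 = 30.558517
ρ = −K·T·e^{−rT}·N(−d₂) = -153.060610

price = 30.558517
ρ = -153.060610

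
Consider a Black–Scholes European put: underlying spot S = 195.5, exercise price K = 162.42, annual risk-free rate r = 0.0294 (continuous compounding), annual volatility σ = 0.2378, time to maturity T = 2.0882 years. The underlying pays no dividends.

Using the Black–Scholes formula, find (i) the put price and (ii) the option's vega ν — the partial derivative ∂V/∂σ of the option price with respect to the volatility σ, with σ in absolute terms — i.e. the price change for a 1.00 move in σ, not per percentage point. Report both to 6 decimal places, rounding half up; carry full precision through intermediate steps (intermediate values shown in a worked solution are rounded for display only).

σ√T = 0.2378·√2.0882 = 0.343635
d₁ = (ln(S/K) + (r+σ²/2)T) / (σ√T) = (ln(195.5/162.42) + (0.0294+0.2378²/2)·2.0882) / 0.343635 = (0.185375 + 0.120436) / 0.343635 = 0.889927
d₂ = d₁ − σ√T = 0.889927 − 0.343635 = 0.546292
e^{−rT} = e^{−0.0294·2.0882} = 0.940453
N(−d₁) = 0.186752,  N(−d₂) = 0.292433
Put price V = K·e^{−rT}·N(−d₂) − S·N(−d₁) = 44.668635 − 36.510105 = 8.158530
φ(d₁) = (1/√(2π))·e^{−d₁²/2} = 0.268495
ν = S·φ(d₁)·√T = 75.852279

price = 8.158530
ν = 75.852279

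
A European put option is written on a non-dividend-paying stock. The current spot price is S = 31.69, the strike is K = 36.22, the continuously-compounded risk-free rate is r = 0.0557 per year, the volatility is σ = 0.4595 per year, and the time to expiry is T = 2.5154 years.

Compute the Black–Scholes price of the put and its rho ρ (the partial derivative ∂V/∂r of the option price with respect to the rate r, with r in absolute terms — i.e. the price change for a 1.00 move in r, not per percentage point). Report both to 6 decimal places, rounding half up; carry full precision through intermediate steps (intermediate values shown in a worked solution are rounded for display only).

price = 8.882076
ρ = -50.597273

σ√T = 0.4595·√2.5154 = 0.728768
d₁ = (ln(S/K) + (r+σ²/2)T) / (σ√T) = (ln(31.69/36.22) + (0.0557+0.4595²/2)·2.5154) / 0.728768 = (-0.133610 + 0.405659) / 0.728768 = 0.373300
d₂ = d₁ − σ√T = 0.373300 − 0.728768 = -0.355468
e^{−rT} = e^{−0.0557·2.5154} = 0.869265
N(−d₁) = 0.354463,  N(−d₂) = 0.638881
Put price V = K·e^{−rT}·N(−d₂) − S·N(−d₁) = 20.115001 − 11.232925 = 8.882076
ρ = −K·T·e^{−rT}·N(−d₂) = -50.597273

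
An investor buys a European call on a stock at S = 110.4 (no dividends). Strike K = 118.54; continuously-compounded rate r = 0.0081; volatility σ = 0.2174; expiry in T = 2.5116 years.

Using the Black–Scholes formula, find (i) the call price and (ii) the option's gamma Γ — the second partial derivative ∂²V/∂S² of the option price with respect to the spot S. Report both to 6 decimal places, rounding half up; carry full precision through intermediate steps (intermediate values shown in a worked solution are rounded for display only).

price = 12.783161
Γ = 0.010485

σ√T = 0.2174·√2.5116 = 0.344536
d₁ = (ln(S/K) + (r+σ²/2)T) / (σ√T) = (ln(110.4/118.54) + (0.0081+0.2174²/2)·2.5116) / 0.344536 = (-0.071140 + 0.079697) / 0.344536 = 0.024834
d₂ = d₁ − σ√T = 0.024834 − 0.344536 = -0.319702
e^{−rT} = e^{−0.0081·2.5116} = 0.979862
N(d₁) = 0.509906,  N(d₂) = 0.374597
Call price V = S·N(d₁) − K·e^{−rT}·N(d₂) = 56.293657 − 43.510496 = 12.783161
φ(d₁) = (1/√(2π))·e^{−d₁²/2} = 0.398819
Γ = φ(d₁) / (S·σ·√T) = 0.010485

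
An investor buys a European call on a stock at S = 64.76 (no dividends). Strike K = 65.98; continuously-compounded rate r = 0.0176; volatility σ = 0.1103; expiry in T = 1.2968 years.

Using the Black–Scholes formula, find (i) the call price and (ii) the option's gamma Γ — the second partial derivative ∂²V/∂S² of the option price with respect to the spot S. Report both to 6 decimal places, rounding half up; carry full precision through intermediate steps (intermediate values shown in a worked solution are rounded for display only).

σ√T = 0.1103·√1.2968 = 0.125606
d₁ = (ln(S/K) + (r+σ²/2)T) / (σ√T) = (ln(64.76/65.98) + (0.0176+0.1103²/2)·1.2968) / 0.125606 = (-0.018664 + 0.030712) / 0.125606 = 0.095924
d₂ = d₁ − σ√T = 0.095924 − 0.125606 = -0.029683
e^{−rT} = e^{−0.0176·1.2968} = 0.977435
N(d₁) = 0.538209,  N(d₂) = 0.488160
Call price V = S·N(d₁) − K·e^{−rT}·N(d₂) = 34.854441 − 31.482001 = 3.372441
φ(d₁) = (1/√(2π))·e^{−d₁²/2} = 0.397111
Γ = φ(d₁) / (S·σ·√T) = 0.048819

price = 3.372441
Γ = 0.048819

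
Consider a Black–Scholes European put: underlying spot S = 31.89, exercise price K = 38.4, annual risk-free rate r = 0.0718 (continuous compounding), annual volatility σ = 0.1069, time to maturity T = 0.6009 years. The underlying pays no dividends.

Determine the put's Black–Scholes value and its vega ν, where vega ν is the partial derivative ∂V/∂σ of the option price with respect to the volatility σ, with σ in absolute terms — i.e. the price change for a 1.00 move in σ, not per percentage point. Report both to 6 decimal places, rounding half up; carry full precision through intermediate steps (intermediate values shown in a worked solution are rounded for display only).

σ√T = 0.1069·√0.6009 = 0.082866
d₁ = (ln(S/K) + (r+σ²/2)T) / (σ√T) = (ln(31.89/38.4) + (0.0718+0.1069²/2)·0.6009) / 0.082866 = (-0.185765 + 0.046578) / 0.082866 = -1.679653
d₂ = d₁ − σ√T = -1.679653 − 0.082866 = -1.762520
e^{−rT} = e^{−0.0718·0.6009} = 0.957773
N(−d₁) = 0.953488,  N(−d₂) = 0.961009
Put price V = K·e^{−rT}·N(−d₂) − S·N(−d₁) = 35.344457 − 30.406720 = 4.937738
φ(d₁) = (1/√(2π))·e^{−d₁²/2} = 0.097339
ν = S·φ(d₁)·√T = 2.406258

price = 4.937738
ν = 2.406258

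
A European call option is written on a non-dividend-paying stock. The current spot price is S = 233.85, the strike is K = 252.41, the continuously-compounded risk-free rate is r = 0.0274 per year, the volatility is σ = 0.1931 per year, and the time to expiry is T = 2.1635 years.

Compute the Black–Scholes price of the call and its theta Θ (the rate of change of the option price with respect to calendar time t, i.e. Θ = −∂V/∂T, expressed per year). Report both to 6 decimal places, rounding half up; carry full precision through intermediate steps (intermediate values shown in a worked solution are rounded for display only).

σ√T = 0.1931·√2.1635 = 0.284028
d₁ = (ln(S/K) + (r+σ²/2)T) / (σ√T) = (ln(233.85/252.41) + (0.0274+0.1931²/2)·2.1635) / 0.284028 = (-0.076375 + 0.099616) / 0.284028 = 0.081826
d₂ = d₁ − σ√T = 0.081826 − 0.284028 = -0.202202
e^{−rT} = e^{−0.0274·2.1635} = 0.942443
N(d₁) = 0.532608,  N(d₂) = 0.419880
Call price V = S·N(d₁) − K·e^{−rT}·N(d₂) = 124.550272 − 99.881806 = 24.668466
φ(d₁) = (1/√(2π))·e^{−d₁²/2} = 0.397609
Θ = −S·φ(d₁)·σ/(2√T) − r·K·e^{−rT}·N(d₂) = −6.103337 − 2.736761 = -8.840099

price = 24.668466
Θ = -8.840099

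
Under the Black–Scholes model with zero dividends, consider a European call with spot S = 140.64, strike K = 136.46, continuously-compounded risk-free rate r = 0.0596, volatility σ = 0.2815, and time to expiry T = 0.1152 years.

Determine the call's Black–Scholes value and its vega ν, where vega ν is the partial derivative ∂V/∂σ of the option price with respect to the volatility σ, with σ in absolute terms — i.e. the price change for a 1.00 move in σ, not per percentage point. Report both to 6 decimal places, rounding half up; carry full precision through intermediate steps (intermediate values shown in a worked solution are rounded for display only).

σ√T = 0.2815·√0.1152 = 0.095544
d₁ = (ln(S/K) + (r+σ²/2)T) / (σ√T) = (ln(140.64/136.46) + (0.0596+0.2815²/2)·0.1152) / 0.095544 = (0.030172 + 0.011430) / 0.095544 = 0.435423
d₂ = d₁ − σ√T = 0.435423 − 0.095544 = 0.339879
e^{−rT} = e^{−0.0596·0.1152} = 0.993158
N(d₁) = 0.668372,  N(d₂) = 0.633026
Call price V = S·N(d₁) − K·e^{−rT}·N(d₂) = 93.999881 − 85.791675 = 8.208207
φ(d₁) = (1/√(2π))·e^{−d₁²/2} = 0.362861
ν = S·φ(d₁)·√T = 17.321102

price = 8.208207
ν = 17.321102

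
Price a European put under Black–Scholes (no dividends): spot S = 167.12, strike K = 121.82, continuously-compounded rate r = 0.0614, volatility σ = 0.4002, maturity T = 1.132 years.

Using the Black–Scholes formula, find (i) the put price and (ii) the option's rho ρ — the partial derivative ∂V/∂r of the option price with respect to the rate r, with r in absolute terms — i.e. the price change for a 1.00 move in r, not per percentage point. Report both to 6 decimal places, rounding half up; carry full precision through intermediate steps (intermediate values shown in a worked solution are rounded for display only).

σ√T = 0.4002·√1.132 = 0.425795
d₁ = (ln(S/K) + (r+σ²/2)T) / (σ√T) = (ln(167.12/121.82) + (0.0614+0.4002²/2)·1.132) / 0.425795 = (0.316168 + 0.160155) / 0.425795 = 1.118668
d₂ = d₁ − σ√T = 1.118668 − 0.425795 = 0.692873
e^{−rT} = e^{−0.0614·1.132} = 0.932856
N(−d₁) = 0.131641,  N(−d₂) = 0.244195
Put price V = K·e^{−rT}·N(−d₂) − S·N(−d₁) = 27.750385 − 21.999828 = 5.750557
ρ = −K·T·e^{−rT}·N(−d₂) = -31.413436

price = 5.750557
ρ = -31.413436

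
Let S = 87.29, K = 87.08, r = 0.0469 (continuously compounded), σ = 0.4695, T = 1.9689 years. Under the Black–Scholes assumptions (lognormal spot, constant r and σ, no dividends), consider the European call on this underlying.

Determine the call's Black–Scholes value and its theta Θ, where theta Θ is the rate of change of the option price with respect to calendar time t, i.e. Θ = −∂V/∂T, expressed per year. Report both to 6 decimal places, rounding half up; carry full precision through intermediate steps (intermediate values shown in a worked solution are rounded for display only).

σ√T = 0.4695·√1.9689 = 0.658791
d₁ = (ln(S/K) + (r+σ²/2)T) / (σ√T) = (ln(87.29/87.08) + (0.0469+0.4695²/2)·1.9689) / 0.658791 = (0.002409 + 0.309344) / 0.658791 = 0.473220
d₂ = d₁ − σ√T = 0.473220 − 0.658791 = -0.185571
e^{−rT} = e^{−0.0469·1.9689} = 0.911794
N(d₁) = 0.681972,  N(d₂) = 0.426391
Call price V = S·N(d₁) − K·e^{−rT}·N(d₂) = 59.529313 − 33.854987 = 25.674326
φ(d₁) = (1/√(2π))·e^{−d₁²/2} = 0.356683
Θ = −S·φ(d₁)·σ/(2√T) − r·K·e^{−rT}·N(d₂) = −5.208841 − 1.587799 = -6.796640

price = 25.674326
Θ = -6.796640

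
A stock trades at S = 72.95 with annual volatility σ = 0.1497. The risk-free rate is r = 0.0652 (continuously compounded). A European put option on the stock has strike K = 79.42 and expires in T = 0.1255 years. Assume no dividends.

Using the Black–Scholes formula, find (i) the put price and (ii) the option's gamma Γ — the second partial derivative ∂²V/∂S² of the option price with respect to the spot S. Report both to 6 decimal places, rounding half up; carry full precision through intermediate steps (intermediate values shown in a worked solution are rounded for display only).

σ√T = 0.1497·√0.1255 = 0.053033
d₁ = (ln(S/K) + (r+σ²/2)T) / (σ√T) = (ln(72.95/79.42) + (0.0652+0.1497²/2)·0.1255) / 0.053033 = (-0.084976 + 0.009589) / 0.053033 = -1.421522
d₂ = d₁ − σ√T = -1.421522 − 0.053033 = -1.474554
e^{−rT} = e^{−0.0652·0.1255} = 0.991851
N(−d₁) = 0.922417,  N(−d₂) = 0.929834
Put price V = K·e^{−rT}·N(−d₂) − S·N(−d₁) = 73.245602 − 67.290351 = 5.955252
φ(d₁) = (1/√(2π))·e^{−d₁²/2} = 0.145250
Γ = φ(d₁) / (S·σ·√T) = 0.037545

price = 5.955252
Γ = 0.037545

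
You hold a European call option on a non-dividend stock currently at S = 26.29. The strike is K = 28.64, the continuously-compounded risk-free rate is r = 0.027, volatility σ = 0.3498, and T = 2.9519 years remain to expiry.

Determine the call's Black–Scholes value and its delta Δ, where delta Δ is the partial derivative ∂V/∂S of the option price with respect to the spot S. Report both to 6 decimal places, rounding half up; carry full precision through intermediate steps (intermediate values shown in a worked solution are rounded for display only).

price = 6.150490
Δ = 0.614343

σ√T = 0.3498·√2.9519 = 0.600995
d₁ = (ln(S/K) + (r+σ²/2)T) / (σ√T) = (ln(26.29/28.64) + (0.027+0.3498²/2)·2.9519) / 0.600995 = (-0.085616 + 0.260299) / 0.600995 = 0.290656
d₂ = d₁ − σ√T = 0.290656 − 0.600995 = -0.310338
e^{−rT} = e^{−0.027·2.9519} = 0.923392
N(d₁) = 0.614343,  N(d₂) = 0.378152
Call price V = S·N(d₁) − K·e^{−rT}·N(d₂) = 16.151075 − 10.000585 = 6.150490
Δ = N(d₁) = 0.614343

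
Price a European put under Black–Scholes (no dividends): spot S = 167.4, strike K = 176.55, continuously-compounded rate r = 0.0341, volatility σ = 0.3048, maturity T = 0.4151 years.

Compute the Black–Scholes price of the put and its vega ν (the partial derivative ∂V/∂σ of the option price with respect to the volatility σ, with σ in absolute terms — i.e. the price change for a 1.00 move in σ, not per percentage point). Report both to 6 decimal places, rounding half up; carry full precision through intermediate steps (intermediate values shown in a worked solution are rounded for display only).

price = 16.951140
ν = 42.809347

σ√T = 0.3048·√0.4151 = 0.196377
d₁ = (ln(S/K) + (r+σ²/2)T) / (σ√T) = (ln(167.4/176.55) + (0.0341+0.3048²/2)·0.4151) / 0.196377 = (-0.053218 + 0.033437) / 0.196377 = -0.100730
d₂ = d₁ − σ√T = -0.100730 − 0.196377 = -0.297107
e^{−rT} = e^{−0.0341·0.4151} = 0.985945
N(−d₁) = 0.540117,  N(−d₂) = 0.616808
Put price V = K·e^{−rT}·N(−d₂) − S·N(−d₁) = 107.366807 − 90.415667 = 16.951140
φ(d₁) = (1/√(2π))·e^{−d₁²/2} = 0.396923
ν = S·φ(d₁)·√T = 42.809347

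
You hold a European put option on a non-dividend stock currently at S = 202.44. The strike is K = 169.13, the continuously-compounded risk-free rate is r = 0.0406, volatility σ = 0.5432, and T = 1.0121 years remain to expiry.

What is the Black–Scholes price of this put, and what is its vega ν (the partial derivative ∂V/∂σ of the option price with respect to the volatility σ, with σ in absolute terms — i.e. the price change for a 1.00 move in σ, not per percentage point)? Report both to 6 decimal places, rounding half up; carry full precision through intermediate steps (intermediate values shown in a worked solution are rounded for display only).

price = 22.283555
ν = 64.591351

σ√T = 0.5432·√1.0121 = 0.546476
d₁ = (ln(S/K) + (r+σ²/2)T) / (σ√T) = (ln(202.44/169.13) + (0.0406+0.5432²/2)·1.0121) / 0.546476 = (0.179776 + 0.190410) / 0.546476 = 0.677404
d₂ = d₁ − σ√T = 0.677404 − 0.546476 = 0.130928
e^{−rT} = e^{−0.0406·1.0121} = 0.959742
N(−d₁) = 0.249075,  N(−d₂) = 0.447916
Put price V = K·e^{−rT}·N(−d₂) − S·N(−d₁) = 72.706255 − 50.422700 = 22.283555
φ(d₁) = (1/√(2π))·e^{−d₁²/2} = 0.317151
ν = S·φ(d₁)·√T = 64.591351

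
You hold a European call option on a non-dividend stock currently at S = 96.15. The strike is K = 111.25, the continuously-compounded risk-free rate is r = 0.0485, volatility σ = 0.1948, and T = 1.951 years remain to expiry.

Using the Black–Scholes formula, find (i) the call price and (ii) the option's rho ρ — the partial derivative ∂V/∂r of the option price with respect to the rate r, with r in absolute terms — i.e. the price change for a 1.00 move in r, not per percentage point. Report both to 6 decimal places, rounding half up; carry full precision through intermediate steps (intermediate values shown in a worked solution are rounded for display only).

price = 8.338194
ρ = 73.614550

σ√T = 0.1948·√1.951 = 0.272093
d₁ = (ln(S/K) + (r+σ²/2)T) / (σ√T) = (ln(96.15/111.25) + (0.0485+0.1948²/2)·1.951) / 0.272093 = (-0.145870 + 0.131641) / 0.272093 = -0.052297
d₂ = d₁ − σ√T = -0.052297 − 0.272093 = -0.324390
e^{−rT} = e^{−0.0485·1.951} = 0.909715
N(d₁) = 0.479146,  N(d₂) = 0.372821
Call price V = S·N(d₁) − K·e^{−rT}·N(d₂) = 46.069896 − 37.731702 = 8.338194
ρ = K·T·e^{−rT}·N(d₂) = 73.614550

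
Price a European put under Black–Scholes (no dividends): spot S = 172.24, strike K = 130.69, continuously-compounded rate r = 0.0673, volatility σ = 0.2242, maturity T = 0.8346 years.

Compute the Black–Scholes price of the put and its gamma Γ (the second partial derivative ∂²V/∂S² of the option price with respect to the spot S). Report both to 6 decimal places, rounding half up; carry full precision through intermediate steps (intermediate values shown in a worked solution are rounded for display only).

price = 0.656592
Γ = 0.002557

σ√T = 0.2242·√0.8346 = 0.204821
d₁ = (ln(S/K) + (r+σ²/2)T) / (σ√T) = (ln(172.24/130.69) + (0.0673+0.2242²/2)·0.8346) / 0.204821 = (0.276061 + 0.077144) / 0.204821 = 1.724457
d₂ = d₁ − σ√T = 1.724457 − 0.204821 = 1.519635
e^{−rT} = e^{−0.0673·0.8346} = 0.945380
N(−d₁) = 0.042313,  N(−d₂) = 0.064301
Put price V = K·e^{−rT}·N(−d₂) − S·N(−d₁) = 7.944535 − 7.287944 = 0.656592
φ(d₁) = (1/√(2π))·e^{−d₁²/2} = 0.090192
Γ = φ(d₁) / (S·σ·√T) = 0.002557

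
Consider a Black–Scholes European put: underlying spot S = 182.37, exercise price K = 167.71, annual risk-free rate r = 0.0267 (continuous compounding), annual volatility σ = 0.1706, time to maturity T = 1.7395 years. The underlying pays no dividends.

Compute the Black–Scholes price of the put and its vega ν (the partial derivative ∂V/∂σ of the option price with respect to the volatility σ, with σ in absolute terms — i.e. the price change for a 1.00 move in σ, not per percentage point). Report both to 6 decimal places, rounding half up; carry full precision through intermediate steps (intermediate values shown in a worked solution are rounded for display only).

σ√T = 0.1706·√1.7395 = 0.225005
d₁ = (ln(S/K) + (r+σ²/2)T) / (σ√T) = (ln(182.37/167.71) + (0.0267+0.1706²/2)·1.7395) / 0.225005 = (0.083801 + 0.071758) / 0.225005 = 0.691361
d₂ = d₁ − σ√T = 0.691361 − 0.225005 = 0.466357
e^{−rT} = e^{−0.0267·1.7395} = 0.954617
N(−d₁) = 0.244669,  N(−d₂) = 0.320480
Put price V = K·e^{−rT}·N(−d₂) − S·N(−d₁) = 51.308491 − 44.620322 = 6.688169
φ(d₁) = (1/√(2π))·e^{−d₁²/2} = 0.314136
ν = S·φ(d₁)·√T = 75.558528

price = 6.688169
ν = 75.558528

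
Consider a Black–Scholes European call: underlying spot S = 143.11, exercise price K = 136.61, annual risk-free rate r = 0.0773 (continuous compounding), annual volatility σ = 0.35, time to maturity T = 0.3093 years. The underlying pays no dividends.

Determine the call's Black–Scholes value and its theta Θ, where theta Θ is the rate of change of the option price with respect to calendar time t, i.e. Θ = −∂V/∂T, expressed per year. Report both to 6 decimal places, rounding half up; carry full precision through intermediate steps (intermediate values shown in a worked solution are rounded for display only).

price = 16.273078
Θ = -22.399045

σ√T = 0.35·√0.3093 = 0.194652
d₁ = (ln(S/K) + (r+σ²/2)T) / (σ√T) = (ln(143.11/136.61) + (0.0773+0.35²/2)·0.3093) / 0.194652 = (0.046483 + 0.042854) / 0.194652 = 0.458958
d₂ = d₁ − σ√T = 0.458958 − 0.194652 = 0.264306
e^{−rT} = e^{−0.0773·0.3093} = 0.976375
N(d₁) = 0.676868,  N(d₂) = 0.604228
Call price V = S·N(d₁) − K·e^{−rT}·N(d₂) = 96.866560 − 80.593482 = 16.273078
φ(d₁) = (1/√(2π))·e^{−d₁²/2} = 0.359062
Θ = −S·φ(d₁)·σ/(2√T) − r·K·e^{−rT}·N(d₂) = −16.169169 − 6.229876 = -22.399045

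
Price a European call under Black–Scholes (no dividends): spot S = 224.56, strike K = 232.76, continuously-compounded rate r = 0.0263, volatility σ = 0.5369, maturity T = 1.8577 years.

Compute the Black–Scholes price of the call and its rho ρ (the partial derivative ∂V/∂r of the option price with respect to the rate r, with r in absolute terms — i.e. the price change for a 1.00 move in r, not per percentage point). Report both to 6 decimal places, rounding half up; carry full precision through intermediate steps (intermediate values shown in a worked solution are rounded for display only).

σ√T = 0.5369·√1.8577 = 0.731781
d₁ = (ln(S/K) + (r+σ²/2)T) / (σ√T) = (ln(224.56/232.76) + (0.0263+0.5369²/2)·1.8577) / 0.731781 = (-0.035865 + 0.316609) / 0.731781 = 0.383645
d₂ = d₁ − σ√T = 0.383645 − 0.731781 = -0.348136
e^{−rT} = e^{−0.0263·1.8577} = 0.952317
N(d₁) = 0.649379,  N(d₂) = 0.363869
Call price V = S·N(d₁) − K·e^{−rT}·N(d₂) = 145.824617 − 80.655680 = 65.168937
ρ = K·T·e^{−rT}·N(d₂) = 149.834057

price = 65.168937
ρ = 149.834057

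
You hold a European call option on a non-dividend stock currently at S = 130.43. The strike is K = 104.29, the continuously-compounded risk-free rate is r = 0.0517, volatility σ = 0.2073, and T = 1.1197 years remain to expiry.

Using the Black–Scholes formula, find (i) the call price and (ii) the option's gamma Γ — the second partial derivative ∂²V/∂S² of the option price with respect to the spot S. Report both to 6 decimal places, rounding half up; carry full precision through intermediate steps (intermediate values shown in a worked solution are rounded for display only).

σ√T = 0.2073·√1.1197 = 0.219356
d₁ = (ln(S/K) + (r+σ²/2)T) / (σ√T) = (ln(130.43/104.29) + (0.0517+0.2073²/2)·1.1197) / 0.219356 = (0.223661 + 0.081947) / 0.219356 = 1.393205
d₂ = d₁ − σ√T = 1.393205 − 0.219356 = 1.173849
e^{−rT} = e^{−0.0517·1.1197} = 0.943755
N(d₁) = 0.918221,  N(d₂) = 0.879772
Call price V = S·N(d₁) − K·e^{−rT}·N(d₂) = 119.763575 − 86.590895 = 33.172680
φ(d₁) = (1/√(2π))·e^{−d₁²/2} = 0.151155
Γ = φ(d₁) / (S·σ·√T) = 0.005283

price = 33.172680
Γ = 0.005283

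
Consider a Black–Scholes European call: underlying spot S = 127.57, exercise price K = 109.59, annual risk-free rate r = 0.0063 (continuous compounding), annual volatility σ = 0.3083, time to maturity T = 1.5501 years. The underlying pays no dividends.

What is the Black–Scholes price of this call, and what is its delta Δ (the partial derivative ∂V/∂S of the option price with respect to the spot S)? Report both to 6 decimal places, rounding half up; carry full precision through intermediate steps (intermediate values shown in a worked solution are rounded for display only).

price = 29.036236
Δ = 0.730111

σ√T = 0.3083·√1.5501 = 0.383843
d₁ = (ln(S/K) + (r+σ²/2)T) / (σ√T) = (ln(127.57/109.59) + (0.0063+0.3083²/2)·1.5501) / 0.383843 = (0.151919 + 0.083433) / 0.383843 = 0.613148
d₂ = d₁ − σ√T = 0.613148 − 0.383843 = 0.229305
e^{−rT} = e^{−0.0063·1.5501} = 0.990282
N(d₁) = 0.730111,  N(d₂) = 0.590684
Call price V = S·N(d₁) − K·e^{−rT}·N(d₂) = 93.140223 − 64.103987 = 29.036236
Δ = N(d₁) = 0.730111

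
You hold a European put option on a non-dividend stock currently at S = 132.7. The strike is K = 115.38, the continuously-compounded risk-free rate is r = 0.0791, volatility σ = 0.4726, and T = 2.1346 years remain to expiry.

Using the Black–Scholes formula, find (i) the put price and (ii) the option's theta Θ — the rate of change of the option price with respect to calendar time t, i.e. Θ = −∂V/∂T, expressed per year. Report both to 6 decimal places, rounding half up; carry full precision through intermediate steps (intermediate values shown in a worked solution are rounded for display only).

σ√T = 0.4726·√2.1346 = 0.690481
d₁ = (ln(S/K) + (r+σ²/2)T) / (σ√T) = (ln(132.7/115.38) + (0.0791+0.4726²/2)·2.1346) / 0.690481 = (0.139860 + 0.407229) / 0.690481 = 0.792330
d₂ = d₁ − σ√T = 0.792330 − 0.690481 = 0.101849
e^{−rT} = e^{−0.0791·2.1346} = 0.844638
N(−d₁) = 0.214084,  N(−d₂) = 0.459438
Put price V = K·e^{−rT}·N(−d₂) − S·N(−d₁) = 44.774281 − 28.408970 = 16.365311
φ(d₁) = (1/√(2π))·e^{−d₁²/2} = 0.291466
Θ = −S·φ(d₁)·σ/(2√T) + r·K·e^{−rT}·N(−d₂) = −6.255533 + 3.541646 = -2.713887

price = 16.365311
Θ = -2.713887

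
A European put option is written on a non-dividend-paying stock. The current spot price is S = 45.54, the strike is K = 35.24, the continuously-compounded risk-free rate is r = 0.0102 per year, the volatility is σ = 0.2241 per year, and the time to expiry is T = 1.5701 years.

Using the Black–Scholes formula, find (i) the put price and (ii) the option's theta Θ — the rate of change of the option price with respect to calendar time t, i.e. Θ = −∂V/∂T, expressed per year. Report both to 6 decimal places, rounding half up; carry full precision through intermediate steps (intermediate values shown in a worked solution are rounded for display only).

price = 0.977740
Θ = -0.804943

σ√T = 0.2241·√1.5701 = 0.280805
d₁ = (ln(S/K) + (r+σ²/2)T) / (σ√T) = (ln(45.54/35.24) + (0.0102+0.2241²/2)·1.5701) / 0.280805 = (0.256409 + 0.055441) / 0.280805 = 1.110556
d₂ = d₁ − σ√T = 1.110556 − 0.280805 = 0.829750
e^{−rT} = e^{−0.0102·1.5701} = 0.984113
N(−d₁) = 0.133380,  N(−d₂) = 0.203340
Put price V = K·e^{−rT}·N(−d₂) − S·N(−d₁) = 7.051855 − 6.074115 = 0.977740
φ(d₁) = (1/√(2π))·e^{−d₁²/2} = 0.215325
Θ = −S·φ(d₁)·σ/(2√T) + r·K·e^{−rT}·N(−d₂) = −0.876872 + 0.071929 = -0.804943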